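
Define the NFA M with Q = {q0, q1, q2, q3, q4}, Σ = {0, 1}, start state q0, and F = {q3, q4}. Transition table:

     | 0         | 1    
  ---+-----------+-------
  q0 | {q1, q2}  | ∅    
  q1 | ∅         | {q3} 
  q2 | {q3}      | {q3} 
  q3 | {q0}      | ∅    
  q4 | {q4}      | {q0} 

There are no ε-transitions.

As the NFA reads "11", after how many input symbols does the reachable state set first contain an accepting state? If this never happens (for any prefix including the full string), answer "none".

Start in {q0}.
Read '1': {q0} → ∅.
The set is empty and remains empty for the remaining 1 symbol.
No reachable set along the way intersects F.

none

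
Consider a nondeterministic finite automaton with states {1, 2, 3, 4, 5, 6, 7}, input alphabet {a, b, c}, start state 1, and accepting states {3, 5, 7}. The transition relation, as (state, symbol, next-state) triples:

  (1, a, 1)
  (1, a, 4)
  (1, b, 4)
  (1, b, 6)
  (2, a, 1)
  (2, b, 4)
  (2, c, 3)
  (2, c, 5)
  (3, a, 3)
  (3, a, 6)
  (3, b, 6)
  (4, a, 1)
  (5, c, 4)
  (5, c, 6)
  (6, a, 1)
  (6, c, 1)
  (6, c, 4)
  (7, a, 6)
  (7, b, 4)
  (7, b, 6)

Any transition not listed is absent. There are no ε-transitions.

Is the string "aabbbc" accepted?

No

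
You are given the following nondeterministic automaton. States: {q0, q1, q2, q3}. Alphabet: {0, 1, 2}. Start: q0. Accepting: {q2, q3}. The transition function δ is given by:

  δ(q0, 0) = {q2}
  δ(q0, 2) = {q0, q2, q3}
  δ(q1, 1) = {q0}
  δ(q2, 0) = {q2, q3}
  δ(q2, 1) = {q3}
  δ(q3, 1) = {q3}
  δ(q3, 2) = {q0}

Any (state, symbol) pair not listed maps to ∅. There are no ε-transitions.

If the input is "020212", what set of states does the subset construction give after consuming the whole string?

∅

Start in {q0}.
Read '0': q0→{q2}; now {q2}.
Read '2': q2→∅; now ∅.
The set is empty and remains empty for the remaining 4 symbols.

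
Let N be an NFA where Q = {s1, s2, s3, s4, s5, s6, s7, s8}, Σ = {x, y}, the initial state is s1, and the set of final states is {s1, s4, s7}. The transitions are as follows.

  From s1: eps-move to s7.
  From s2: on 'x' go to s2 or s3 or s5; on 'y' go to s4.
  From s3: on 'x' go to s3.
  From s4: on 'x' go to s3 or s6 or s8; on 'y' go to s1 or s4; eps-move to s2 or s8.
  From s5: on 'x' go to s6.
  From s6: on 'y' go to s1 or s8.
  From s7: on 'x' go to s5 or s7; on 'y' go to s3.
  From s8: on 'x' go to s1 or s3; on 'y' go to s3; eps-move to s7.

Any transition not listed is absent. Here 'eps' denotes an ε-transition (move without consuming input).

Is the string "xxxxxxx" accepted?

Yes

Start: ε-closure({s1}) = {s1, s7}.
Read 'x': s1→∅, s7→{s5, s7}; now {s5, s7}.
Read 'x': s5→{s6}, s7→{s5, s7}; now {s5, s6, s7}.
Read 'x': s5→{s6}, s6→∅, s7→{s5, s7}; now {s5, s6, s7}.
Read 'x': s5→{s6}, s6→∅, s7→{s5, s7}; now {s5, s6, s7}.
Read 'x': s5→{s6}, s6→∅, s7→{s5, s7}; now {s5, s6, s7}.
Read 'x': s5→{s6}, s6→∅, s7→{s5, s7}; now {s5, s6, s7}.
Read 'x': s5→{s6}, s6→∅, s7→{s5, s7}; now {s5, s6, s7}.
The final set {s5, s6, s7} contains the accepting state s7.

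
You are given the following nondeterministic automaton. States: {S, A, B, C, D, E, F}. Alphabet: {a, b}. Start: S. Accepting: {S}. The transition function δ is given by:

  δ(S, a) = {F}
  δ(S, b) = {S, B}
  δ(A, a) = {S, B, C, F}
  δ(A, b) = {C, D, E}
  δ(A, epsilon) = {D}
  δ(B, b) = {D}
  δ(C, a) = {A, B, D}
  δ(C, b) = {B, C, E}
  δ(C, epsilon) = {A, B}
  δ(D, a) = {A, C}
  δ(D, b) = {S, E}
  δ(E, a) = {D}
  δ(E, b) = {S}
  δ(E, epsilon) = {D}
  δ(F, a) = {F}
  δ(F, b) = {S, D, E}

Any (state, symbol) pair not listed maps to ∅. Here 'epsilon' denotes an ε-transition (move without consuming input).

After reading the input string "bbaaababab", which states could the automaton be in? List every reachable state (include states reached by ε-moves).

Start in {S}.
Read 'b': {S} → {S, B}.
Read 'b': {S, B} → {S, B, D}.
Read 'a': {S, B, D} → {A, B, C, D, F}.
Read 'a': {A, B, C, D, F} → {S, A, B, C, D, F}.
Read 'a': {S, A, B, C, D, F} → {S, A, B, C, D, F}.
Read 'b': {S, A, B, C, D, F} → {S, A, B, C, D, E}.
Read 'a': {S, A, B, C, D, E} → {S, A, B, C, D, F}.
Read 'b': {S, A, B, C, D, F} → {S, A, B, C, D, E}.
Read 'a': {S, A, B, C, D, E} → {S, A, B, C, D, F}.
Read 'b': {S, A, B, C, D, F} → {S, A, B, C, D, E}.

{S, A, B, C, D, E}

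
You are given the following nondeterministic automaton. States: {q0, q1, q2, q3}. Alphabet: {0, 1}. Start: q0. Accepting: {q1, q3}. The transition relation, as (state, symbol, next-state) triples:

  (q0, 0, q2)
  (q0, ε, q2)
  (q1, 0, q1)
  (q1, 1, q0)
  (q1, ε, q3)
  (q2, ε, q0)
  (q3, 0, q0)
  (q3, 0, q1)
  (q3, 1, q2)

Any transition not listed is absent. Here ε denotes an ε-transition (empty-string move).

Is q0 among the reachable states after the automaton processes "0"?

Yes

Start: ε-closure({q0}) = {q0, q2}.
Read '0': q0→{q2}, q2→∅; union {q2}; ε-closure = {q0, q2}.
State q0 is in {q0, q2}.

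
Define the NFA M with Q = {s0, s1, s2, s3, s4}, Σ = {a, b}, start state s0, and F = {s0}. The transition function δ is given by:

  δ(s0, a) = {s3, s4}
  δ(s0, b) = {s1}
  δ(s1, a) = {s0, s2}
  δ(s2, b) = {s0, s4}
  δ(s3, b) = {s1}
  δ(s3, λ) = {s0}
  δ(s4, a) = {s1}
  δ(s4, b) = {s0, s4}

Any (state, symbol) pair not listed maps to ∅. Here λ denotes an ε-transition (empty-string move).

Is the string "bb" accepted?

Start in {s0}.
Read 'b': {s0} → {s1}.
Read 'b': {s1} → ∅.
The final set ∅ contains no accepting state.

No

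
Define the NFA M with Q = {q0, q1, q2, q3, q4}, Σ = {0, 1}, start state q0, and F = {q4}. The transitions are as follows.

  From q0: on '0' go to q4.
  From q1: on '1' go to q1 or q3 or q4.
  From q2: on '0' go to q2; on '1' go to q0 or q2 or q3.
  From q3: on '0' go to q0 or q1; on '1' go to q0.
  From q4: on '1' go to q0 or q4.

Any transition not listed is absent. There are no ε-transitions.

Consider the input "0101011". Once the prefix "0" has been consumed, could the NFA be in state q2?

No

Start in {q0}.
Read '0': {q0} → {q4}.
State q2 is not in {q4}.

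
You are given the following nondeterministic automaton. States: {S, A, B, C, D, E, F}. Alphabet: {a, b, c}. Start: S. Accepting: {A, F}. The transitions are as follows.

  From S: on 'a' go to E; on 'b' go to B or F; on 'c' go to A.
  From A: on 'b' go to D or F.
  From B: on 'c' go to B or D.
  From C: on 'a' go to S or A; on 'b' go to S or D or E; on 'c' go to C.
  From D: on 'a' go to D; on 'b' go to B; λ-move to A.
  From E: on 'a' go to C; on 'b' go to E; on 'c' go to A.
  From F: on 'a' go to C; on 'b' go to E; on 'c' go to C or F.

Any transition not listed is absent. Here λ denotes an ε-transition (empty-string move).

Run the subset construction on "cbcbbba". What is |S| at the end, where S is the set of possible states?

Start in {S}.
Read 'c': S→{A}; now {A}.
Read 'b': A→{D, F}; union {D, F}; ε-closure = {A, D, F}.
Read 'c': A→∅, D→∅, F→{C, F}; now {C, F}.
Read 'b': C→{S, D, E}, F→{E}; union {S, D, E}; ε-closure = {S, A, D, E}.
Read 'b': S→{B, F}, A→{D, F}, D→{B}, E→{E}; union {B, D, E, F}; ε-closure = {A, B, D, E, F}.
Read 'b': A→{D, F}, B→∅, D→{B}, E→{E}, F→{E}; union {B, D, E, F}; ε-closure = {A, B, D, E, F}.
Read 'a': A→∅, B→∅, D→{D}, E→{C}, F→{C}; union {C, D}; ε-closure = {A, C, D}.
That set has 3 states.

3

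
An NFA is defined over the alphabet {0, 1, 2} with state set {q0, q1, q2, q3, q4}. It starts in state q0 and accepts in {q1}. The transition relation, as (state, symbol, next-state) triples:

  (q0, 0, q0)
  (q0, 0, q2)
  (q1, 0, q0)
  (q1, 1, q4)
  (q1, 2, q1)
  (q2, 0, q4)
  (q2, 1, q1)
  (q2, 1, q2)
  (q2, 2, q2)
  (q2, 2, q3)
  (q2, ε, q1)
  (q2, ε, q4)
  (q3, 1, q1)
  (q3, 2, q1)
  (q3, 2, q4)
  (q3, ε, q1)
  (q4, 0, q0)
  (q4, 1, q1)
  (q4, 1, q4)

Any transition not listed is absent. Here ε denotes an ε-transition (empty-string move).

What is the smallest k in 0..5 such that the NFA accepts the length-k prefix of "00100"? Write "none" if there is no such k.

1

Start in {q0}.
Read '0': {q0} → {q0, q1, q2, q4}.
None of the earlier sets intersect F, but {q0, q1, q2, q4} does.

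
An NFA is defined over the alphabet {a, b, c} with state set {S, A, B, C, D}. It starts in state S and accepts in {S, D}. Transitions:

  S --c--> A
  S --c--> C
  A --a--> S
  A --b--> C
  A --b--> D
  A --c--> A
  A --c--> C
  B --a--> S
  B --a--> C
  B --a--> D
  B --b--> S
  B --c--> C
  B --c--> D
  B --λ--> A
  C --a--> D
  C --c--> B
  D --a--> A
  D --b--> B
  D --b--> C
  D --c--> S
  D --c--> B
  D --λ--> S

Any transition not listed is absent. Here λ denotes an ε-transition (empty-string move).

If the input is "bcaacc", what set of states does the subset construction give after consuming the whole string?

Start in {S}.
Read 'b': S→∅; now ∅.
The set is empty and remains empty for the remaining 5 symbols.

∅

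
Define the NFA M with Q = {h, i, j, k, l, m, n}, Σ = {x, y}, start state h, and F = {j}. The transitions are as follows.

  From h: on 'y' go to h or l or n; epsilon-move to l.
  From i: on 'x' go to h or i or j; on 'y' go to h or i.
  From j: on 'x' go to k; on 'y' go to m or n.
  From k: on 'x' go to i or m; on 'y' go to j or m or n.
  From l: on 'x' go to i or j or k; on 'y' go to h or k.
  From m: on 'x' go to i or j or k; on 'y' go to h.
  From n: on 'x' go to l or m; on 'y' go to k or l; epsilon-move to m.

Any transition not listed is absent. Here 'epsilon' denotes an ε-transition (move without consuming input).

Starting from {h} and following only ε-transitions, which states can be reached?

{h, l}

Begin with {h}.
ε-move h → l; add l.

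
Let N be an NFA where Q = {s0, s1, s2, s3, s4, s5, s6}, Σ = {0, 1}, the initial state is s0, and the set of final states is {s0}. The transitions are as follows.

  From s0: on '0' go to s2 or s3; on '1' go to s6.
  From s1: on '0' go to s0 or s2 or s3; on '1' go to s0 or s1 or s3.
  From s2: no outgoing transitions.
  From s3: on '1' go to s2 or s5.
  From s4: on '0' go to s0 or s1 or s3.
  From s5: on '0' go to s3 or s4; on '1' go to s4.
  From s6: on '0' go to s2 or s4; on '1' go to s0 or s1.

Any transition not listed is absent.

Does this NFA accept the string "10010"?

Start in {s0}.
Read '1': s0→{s6}; now {s6}.
Read '0': s6→{s2, s4}; now {s2, s4}.
Read '0': s2→∅, s4→{s0, s1, s3}; now {s0, s1, s3}.
Read '1': s0→{s6}, s1→{s0, s1, s3}, s3→{s2, s5}; now {s0, s1, s2, s3, s5, s6}.
Read '0': s0→{s2, s3}, s1→{s0, s2, s3}, s2→∅, s3→∅, s5→{s3, s4}, s6→{s2, s4}; now {s0, s2, s3, s4}.
The final set {s0, s2, s3, s4} contains the accepting state s0.

Yes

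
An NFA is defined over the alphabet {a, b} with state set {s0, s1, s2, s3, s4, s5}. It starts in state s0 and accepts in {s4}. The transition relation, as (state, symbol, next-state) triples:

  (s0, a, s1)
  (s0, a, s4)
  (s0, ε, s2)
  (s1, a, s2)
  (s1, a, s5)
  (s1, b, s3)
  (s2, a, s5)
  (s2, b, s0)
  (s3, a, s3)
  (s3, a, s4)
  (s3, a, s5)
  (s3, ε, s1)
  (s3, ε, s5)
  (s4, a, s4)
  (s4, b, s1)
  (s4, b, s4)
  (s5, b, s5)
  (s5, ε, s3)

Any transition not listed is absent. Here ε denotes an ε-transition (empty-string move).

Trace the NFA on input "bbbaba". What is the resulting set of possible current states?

{s1, s2, s3, s4, s5}

Start: ε-closure({s0}) = {s0, s2}.
Read 'b': s0→∅, s2→{s0}; union {s0}; ε-closure = {s0, s2}.
Read 'b': s0→∅, s2→{s0}; union {s0}; ε-closure = {s0, s2}.
Read 'b': s0→∅, s2→{s0}; union {s0}; ε-closure = {s0, s2}.
Read 'a': s0→{s1, s4}, s2→{s5}; union {s1, s4, s5}; ε-closure = {s1, s3, s4, s5}.
Read 'b': s1→{s3}, s3→∅, s4→{s1, s4}, s5→{s5}; now {s1, s3, s4, s5}.
Read 'a': s1→{s2, s5}, s3→{s3, s4, s5}, s4→{s4}, s5→∅; union {s2, s3, s4, s5}; ε-closure = {s1, s2, s3, s4, s5}.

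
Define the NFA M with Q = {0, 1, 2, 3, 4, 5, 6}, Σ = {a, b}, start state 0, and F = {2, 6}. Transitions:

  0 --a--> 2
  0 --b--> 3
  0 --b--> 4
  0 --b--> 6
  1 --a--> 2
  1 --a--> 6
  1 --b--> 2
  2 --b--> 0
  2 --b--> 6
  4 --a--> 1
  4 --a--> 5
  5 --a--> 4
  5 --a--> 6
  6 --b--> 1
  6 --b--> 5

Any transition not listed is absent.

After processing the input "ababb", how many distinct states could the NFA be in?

5

Start in {0}.
Read 'a': 0→{2}; now {2}.
Read 'b': 2→{0, 6}; now {0, 6}.
Read 'a': 0→{2}, 6→∅; now {2}.
Read 'b': 2→{0, 6}; now {0, 6}.
Read 'b': 0→{3, 4, 6}, 6→{1, 5}; now {1, 3, 4, 5, 6}.
That set has 5 states.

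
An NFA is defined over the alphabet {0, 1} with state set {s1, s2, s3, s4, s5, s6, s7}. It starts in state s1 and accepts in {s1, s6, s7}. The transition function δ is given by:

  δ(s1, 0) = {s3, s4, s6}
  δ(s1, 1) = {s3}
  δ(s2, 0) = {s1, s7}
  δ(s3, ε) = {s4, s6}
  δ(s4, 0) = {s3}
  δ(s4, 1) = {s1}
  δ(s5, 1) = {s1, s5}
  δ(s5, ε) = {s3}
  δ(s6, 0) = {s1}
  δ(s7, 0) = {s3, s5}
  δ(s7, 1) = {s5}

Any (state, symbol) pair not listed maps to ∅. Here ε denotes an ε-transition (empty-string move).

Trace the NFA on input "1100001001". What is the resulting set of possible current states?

Start in {s1}.
Read '1': s1→{s3}; union {s3}; ε-closure = {s3, s4, s6}.
Read '1': s3→∅, s4→{s1}, s6→∅; now {s1}.
Read '0': s1→{s3, s4, s6}; now {s3, s4, s6}.
Read '0': s3→∅, s4→{s3}, s6→{s1}; union {s1, s3}; ε-closure = {s1, s3, s4, s6}.
Read '0': s1→{s3, s4, s6}, s3→∅, s4→{s3}, s6→{s1}; now {s1, s3, s4, s6}.
Read '0': s1→{s3, s4, s6}, s3→∅, s4→{s3}, s6→{s1}; now {s1, s3, s4, s6}.
Read '1': s1→{s3}, s3→∅, s4→{s1}, s6→∅; union {s1, s3}; ε-closure = {s1, s3, s4, s6}.
Read '0': s1→{s3, s4, s6}, s3→∅, s4→{s3}, s6→{s1}; now {s1, s3, s4, s6}.
Read '0': s1→{s3, s4, s6}, s3→∅, s4→{s3}, s6→{s1}; now {s1, s3, s4, s6}.
Read '1': s1→{s3}, s3→∅, s4→{s1}, s6→∅; union {s1, s3}; ε-closure = {s1, s3, s4, s6}.

{s1, s3, s4, s6}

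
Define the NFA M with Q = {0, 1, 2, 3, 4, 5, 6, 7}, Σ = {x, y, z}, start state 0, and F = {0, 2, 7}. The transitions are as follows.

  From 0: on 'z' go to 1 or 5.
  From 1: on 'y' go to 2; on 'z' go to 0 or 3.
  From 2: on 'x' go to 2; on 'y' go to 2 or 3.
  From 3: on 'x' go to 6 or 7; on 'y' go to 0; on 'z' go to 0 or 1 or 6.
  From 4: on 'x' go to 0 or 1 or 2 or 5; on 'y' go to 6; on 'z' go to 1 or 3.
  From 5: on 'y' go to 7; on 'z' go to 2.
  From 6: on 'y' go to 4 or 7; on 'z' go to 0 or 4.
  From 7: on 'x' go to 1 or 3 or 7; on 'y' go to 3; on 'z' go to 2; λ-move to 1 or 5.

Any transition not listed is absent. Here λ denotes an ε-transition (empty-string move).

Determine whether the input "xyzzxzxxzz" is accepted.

No

Start in {0}.
Read 'x': {0} → ∅.
The set is empty and remains empty for the remaining 9 symbols.
The final set ∅ contains no accepting state.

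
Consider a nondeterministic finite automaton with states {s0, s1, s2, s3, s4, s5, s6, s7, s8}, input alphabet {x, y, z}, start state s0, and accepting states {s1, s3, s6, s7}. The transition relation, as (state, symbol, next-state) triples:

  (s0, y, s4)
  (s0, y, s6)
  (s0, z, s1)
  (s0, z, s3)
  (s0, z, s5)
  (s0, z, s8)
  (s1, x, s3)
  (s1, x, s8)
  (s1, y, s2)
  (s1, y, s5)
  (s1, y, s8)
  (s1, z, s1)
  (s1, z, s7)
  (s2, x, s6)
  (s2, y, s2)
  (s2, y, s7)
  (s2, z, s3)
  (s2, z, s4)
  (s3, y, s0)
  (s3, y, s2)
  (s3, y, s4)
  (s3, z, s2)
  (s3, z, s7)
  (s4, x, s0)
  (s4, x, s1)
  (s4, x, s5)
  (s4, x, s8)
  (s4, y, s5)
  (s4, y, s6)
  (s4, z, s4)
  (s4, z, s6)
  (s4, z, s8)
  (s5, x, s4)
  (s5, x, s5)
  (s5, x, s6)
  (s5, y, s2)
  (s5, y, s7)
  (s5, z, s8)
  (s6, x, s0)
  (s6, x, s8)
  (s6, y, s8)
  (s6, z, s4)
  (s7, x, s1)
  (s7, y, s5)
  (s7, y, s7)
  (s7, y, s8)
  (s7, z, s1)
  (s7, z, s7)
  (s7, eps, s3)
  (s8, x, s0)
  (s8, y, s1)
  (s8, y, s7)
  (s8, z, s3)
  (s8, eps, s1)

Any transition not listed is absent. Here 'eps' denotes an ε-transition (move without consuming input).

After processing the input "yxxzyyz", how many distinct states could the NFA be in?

Start in {s0}.
Read 'y': {s0} → {s4, s6}.
Read 'x': {s4, s6} → {s0, s1, s5, s8}.
Read 'x': {s0, s1, s5, s8} → {s0, s1, s3, s4, s5, s6, s8}.
Read 'z': {s0, s1, s3, s4, s5, s6, s8} → {s1, s2, s3, s4, s5, s6, s7, s8}.
Read 'y': {s1, s2, s3, s4, s5, s6, s7, s8} → {s0, s1, s2, s3, s4, s5, s6, s7, s8}.
Read 'y': {s0, s1, s2, s3, s4, s5, s6, s7, s8} → {s0, s1, s2, s3, s4, s5, s6, s7, s8}.
Read 'z': {s0, s1, s2, s3, s4, s5, s6, s7, s8} → {s1, s2, s3, s4, s5, s6, s7, s8}.
That set has 8 states.

8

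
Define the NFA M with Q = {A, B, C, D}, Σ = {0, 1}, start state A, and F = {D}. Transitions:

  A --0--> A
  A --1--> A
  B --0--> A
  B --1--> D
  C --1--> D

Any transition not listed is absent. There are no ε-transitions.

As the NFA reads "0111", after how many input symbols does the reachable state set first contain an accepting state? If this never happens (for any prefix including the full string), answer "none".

none

Start in {A}.
Read '0': {A} → {A}.
Read '1': {A} → {A}.
Read '1': {A} → {A}.
Read '1': {A} → {A}.
No reachable set along the way intersects F.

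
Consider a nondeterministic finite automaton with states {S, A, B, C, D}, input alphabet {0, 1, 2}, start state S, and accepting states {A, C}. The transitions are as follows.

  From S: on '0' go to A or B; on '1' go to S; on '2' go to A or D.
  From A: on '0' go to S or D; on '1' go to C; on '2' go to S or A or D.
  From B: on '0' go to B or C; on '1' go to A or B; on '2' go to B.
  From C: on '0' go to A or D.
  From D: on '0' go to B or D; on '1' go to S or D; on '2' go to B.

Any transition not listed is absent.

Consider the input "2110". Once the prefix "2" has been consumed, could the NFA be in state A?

Yes

Start in {S}.
Read '2': S→{A, D}; now {A, D}.
State A is in {A, D}.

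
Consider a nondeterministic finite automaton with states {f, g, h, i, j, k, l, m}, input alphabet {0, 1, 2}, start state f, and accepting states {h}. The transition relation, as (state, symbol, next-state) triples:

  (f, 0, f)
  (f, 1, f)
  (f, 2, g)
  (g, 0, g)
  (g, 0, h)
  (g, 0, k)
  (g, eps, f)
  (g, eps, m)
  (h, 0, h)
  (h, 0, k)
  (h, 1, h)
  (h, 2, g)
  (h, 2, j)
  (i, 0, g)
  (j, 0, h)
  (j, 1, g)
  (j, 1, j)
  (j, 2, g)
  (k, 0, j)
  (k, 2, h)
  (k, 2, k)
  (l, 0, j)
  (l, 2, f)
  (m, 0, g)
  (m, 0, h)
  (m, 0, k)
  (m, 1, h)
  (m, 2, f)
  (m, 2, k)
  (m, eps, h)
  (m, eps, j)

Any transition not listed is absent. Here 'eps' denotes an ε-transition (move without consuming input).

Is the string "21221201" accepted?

Start in {f}.
Read '2': {f} → {f, g, h, j, m}.
Read '1': {f, g, h, j, m} → {f, g, h, j, m}.
Read '2': {f, g, h, j, m} → {f, g, h, j, k, m}.
Read '2': {f, g, h, j, k, m} → {f, g, h, j, k, m}.
Read '1': {f, g, h, j, k, m} → {f, g, h, j, m}.
Read '2': {f, g, h, j, m} → {f, g, h, j, k, m}.
Read '0': {f, g, h, j, k, m} → {f, g, h, j, k, m}.
Read '1': {f, g, h, j, k, m} → {f, g, h, j, m}.
The final set {f, g, h, j, m} contains the accepting state h.

Yes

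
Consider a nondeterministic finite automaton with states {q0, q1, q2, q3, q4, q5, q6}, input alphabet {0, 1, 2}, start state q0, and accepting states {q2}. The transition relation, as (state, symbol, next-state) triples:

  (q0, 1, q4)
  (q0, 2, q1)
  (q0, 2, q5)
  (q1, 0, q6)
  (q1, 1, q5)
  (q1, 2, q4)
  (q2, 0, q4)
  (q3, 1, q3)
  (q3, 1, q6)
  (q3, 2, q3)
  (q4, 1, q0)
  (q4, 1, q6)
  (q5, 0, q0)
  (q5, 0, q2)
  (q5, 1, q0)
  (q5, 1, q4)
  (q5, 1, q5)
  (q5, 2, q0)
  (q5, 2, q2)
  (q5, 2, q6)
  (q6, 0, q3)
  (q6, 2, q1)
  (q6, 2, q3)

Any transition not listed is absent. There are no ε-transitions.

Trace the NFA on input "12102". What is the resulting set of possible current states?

∅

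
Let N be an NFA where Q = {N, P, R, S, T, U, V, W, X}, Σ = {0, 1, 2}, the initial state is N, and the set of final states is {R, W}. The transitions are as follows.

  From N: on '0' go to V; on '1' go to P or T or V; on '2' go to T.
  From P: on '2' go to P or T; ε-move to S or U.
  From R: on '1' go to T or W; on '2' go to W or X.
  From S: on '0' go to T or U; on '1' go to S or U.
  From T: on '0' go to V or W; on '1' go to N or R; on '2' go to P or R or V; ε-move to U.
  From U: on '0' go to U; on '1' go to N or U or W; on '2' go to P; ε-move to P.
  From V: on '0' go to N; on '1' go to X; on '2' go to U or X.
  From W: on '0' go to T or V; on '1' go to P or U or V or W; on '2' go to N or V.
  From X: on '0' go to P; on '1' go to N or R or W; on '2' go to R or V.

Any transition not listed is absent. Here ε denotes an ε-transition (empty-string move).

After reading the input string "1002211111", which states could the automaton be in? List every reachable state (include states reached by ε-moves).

{N, P, R, S, T, U, V, W, X}

Start in {N}.
Read '1': {N} → {P, S, T, U, V}.
Read '0': {P, S, T, U, V} → {N, P, S, T, U, V, W}.
Read '0': {N, P, S, T, U, V, W} → {N, P, S, T, U, V, W}.
Read '2': {N, P, S, T, U, V, W} → {N, P, R, S, T, U, V, X}.
Read '2': {N, P, R, S, T, U, V, X} → {P, R, S, T, U, V, W, X}.
Read '1': {P, R, S, T, U, V, W, X} → {N, P, R, S, T, U, V, W, X}.
Read '1': {N, P, R, S, T, U, V, W, X} → {N, P, R, S, T, U, V, W, X}.
Read '1': {N, P, R, S, T, U, V, W, X} → {N, P, R, S, T, U, V, W, X}.
Read '1': {N, P, R, S, T, U, V, W, X} → {N, P, R, S, T, U, V, W, X}.
Read '1': {N, P, R, S, T, U, V, W, X} → {N, P, R, S, T, U, V, W, X}.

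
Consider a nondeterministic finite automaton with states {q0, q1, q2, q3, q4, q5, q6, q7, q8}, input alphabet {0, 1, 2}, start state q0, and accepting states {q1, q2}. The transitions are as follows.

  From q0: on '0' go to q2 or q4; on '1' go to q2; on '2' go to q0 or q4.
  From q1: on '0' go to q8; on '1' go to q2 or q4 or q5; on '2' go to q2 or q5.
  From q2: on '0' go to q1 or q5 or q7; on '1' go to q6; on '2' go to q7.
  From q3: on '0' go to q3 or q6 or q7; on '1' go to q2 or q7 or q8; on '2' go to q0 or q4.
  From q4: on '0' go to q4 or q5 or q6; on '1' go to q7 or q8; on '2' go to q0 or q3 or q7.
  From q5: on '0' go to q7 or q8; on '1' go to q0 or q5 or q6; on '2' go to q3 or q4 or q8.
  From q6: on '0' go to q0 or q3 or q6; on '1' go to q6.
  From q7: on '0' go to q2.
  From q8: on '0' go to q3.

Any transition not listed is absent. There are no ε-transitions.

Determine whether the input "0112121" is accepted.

No

Start in {q0}.
Read '0': {q0} → {q2, q4}.
Read '1': {q2, q4} → {q6, q7, q8}.
Read '1': {q6, q7, q8} → {q6}.
Read '2': {q6} → ∅.
The set is empty and remains empty for the remaining 3 symbols.
The final set ∅ contains no accepting state.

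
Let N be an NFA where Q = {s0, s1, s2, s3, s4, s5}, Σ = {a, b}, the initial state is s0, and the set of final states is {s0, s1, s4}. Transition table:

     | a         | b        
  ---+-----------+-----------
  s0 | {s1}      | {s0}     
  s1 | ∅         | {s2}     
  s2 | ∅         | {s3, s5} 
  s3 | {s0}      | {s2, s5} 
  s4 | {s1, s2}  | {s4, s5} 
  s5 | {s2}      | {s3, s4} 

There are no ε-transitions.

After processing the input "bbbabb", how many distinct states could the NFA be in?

Start in {s0}.
Read 'b': {s0} → {s0}.
Read 'b': {s0} → {s0}.
Read 'b': {s0} → {s0}.
Read 'a': {s0} → {s1}.
Read 'b': {s1} → {s2}.
Read 'b': {s2} → {s3, s5}.
That set has 2 states.

2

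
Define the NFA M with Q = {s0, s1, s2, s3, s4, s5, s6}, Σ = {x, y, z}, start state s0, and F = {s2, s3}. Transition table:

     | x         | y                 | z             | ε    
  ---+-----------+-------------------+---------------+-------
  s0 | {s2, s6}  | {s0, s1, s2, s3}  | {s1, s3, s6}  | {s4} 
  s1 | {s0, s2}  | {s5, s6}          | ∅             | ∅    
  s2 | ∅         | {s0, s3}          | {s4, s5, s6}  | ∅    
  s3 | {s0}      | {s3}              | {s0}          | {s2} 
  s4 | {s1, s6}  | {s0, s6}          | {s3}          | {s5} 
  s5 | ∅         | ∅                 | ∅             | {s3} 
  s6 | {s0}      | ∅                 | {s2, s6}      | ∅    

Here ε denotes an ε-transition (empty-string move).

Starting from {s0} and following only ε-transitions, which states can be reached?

{s0, s2, s3, s4, s5}

Begin with {s0}.
ε-move s0 → s4; add s4.
ε-move s4 → s5; add s5.
ε-move s5 → s3; add s3.
ε-move s3 → s2; add s2.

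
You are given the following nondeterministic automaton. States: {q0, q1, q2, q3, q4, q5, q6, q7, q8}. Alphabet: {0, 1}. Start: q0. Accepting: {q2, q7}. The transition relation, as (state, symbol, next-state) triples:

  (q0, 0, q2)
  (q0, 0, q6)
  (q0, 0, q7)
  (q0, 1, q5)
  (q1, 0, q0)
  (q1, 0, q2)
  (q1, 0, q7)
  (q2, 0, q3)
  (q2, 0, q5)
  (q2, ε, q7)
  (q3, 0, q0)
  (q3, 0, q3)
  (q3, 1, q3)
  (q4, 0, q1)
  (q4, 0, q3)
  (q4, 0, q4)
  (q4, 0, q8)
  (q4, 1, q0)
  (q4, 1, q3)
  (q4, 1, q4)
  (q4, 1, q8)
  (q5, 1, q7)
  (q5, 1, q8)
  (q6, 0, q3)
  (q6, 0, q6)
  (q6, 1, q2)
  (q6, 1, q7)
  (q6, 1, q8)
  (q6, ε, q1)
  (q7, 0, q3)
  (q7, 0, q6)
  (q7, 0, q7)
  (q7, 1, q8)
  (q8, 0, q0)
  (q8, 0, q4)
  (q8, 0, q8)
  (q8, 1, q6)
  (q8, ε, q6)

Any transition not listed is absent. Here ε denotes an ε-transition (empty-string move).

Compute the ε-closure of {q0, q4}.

{q0, q4}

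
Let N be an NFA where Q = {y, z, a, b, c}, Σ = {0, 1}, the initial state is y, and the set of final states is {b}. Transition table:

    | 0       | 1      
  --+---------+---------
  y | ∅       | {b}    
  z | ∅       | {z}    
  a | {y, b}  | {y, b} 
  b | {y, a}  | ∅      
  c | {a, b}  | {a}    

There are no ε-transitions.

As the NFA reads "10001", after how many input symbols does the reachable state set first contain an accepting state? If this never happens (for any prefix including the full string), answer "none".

1

Start in {y}.
Read '1': {y} → {b}.
None of the earlier sets intersect F, but {b} does.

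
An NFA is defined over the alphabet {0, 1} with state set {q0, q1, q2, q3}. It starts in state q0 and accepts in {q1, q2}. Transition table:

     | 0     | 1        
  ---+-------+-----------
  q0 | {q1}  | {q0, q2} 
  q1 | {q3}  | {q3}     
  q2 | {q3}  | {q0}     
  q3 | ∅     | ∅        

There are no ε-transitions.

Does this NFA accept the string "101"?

No

Start in {q0}.
Read '1': q0→{q0, q2}; now {q0, q2}.
Read '0': q0→{q1}, q2→{q3}; now {q1, q3}.
Read '1': q1→{q3}, q3→∅; now {q3}.
The final set {q3} contains no accepting state.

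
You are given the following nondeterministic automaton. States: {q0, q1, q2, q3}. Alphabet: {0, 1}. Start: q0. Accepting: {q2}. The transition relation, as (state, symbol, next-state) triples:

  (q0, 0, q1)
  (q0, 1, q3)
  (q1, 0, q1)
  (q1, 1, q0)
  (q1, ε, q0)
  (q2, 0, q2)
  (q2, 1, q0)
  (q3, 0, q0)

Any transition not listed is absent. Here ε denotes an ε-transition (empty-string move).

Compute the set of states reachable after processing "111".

∅

Start in {q0}.
Read '1': q0→{q3}; now {q3}.
Read '1': q3→∅; now ∅.
The set is empty and remains empty for the remaining 1 symbol.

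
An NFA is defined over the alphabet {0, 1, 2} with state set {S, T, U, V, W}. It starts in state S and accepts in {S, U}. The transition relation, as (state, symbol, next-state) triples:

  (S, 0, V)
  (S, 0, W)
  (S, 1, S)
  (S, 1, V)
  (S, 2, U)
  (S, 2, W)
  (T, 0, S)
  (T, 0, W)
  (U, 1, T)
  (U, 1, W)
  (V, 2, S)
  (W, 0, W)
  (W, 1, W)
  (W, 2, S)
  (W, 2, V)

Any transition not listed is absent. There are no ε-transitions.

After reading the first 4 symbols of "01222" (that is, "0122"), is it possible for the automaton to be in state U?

Yes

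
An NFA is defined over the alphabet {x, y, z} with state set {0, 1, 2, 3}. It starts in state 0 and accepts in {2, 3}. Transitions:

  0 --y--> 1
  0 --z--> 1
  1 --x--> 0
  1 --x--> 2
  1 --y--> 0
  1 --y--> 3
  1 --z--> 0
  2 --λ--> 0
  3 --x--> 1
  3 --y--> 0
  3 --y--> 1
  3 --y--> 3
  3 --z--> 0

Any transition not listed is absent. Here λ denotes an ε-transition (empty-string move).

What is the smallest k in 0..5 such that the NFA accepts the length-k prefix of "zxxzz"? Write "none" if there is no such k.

Start in {0}.
Read 'z': 0→{1}; now {1}.
Read 'x': 1→{0, 2}; now {0, 2}.
None of the earlier sets intersect F, but {0, 2} does.

2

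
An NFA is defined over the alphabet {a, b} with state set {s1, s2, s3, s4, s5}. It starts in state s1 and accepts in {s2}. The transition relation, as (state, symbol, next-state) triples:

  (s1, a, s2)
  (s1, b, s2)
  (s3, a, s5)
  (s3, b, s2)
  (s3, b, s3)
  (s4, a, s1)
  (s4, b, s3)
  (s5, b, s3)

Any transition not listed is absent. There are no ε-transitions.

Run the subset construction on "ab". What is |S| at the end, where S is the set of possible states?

0

Start in {s1}.
Read 'a': {s1} → {s2}.
Read 'b': {s2} → ∅.
That set has 0 states.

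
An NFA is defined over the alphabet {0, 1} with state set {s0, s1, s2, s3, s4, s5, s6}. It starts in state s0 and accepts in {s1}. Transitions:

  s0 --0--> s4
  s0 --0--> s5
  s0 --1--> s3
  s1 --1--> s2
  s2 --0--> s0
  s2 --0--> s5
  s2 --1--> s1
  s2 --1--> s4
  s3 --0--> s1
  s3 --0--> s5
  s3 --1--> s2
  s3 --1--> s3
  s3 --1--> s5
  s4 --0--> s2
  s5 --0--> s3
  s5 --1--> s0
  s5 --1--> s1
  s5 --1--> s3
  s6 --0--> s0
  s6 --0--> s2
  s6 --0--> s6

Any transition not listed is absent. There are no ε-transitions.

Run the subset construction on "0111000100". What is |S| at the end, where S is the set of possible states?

6

Start in {s0}.
Read '0': s0→{s4, s5}; now {s4, s5}.
Read '1': s4→∅, s5→{s0, s1, s3}; now {s0, s1, s3}.
Read '1': s0→{s3}, s1→{s2}, s3→{s2, s3, s5}; now {s2, s3, s5}.
Read '1': s2→{s1, s4}, s3→{s2, s3, s5}, s5→{s0, s1, s3}; now {s0, s1, s2, s3, s4, s5}.
Read '0': s0→{s4, s5}, s1→∅, s2→{s0, s5}, s3→{s1, s5}, s4→{s2}, s5→{s3}; now {s0, s1, s2, s3, s4, s5}.
Read '0': s0→{s4, s5}, s1→∅, s2→{s0, s5}, s3→{s1, s5}, s4→{s2}, s5→{s3}; now {s0, s1, s2, s3, s4, s5}.
Read '0': s0→{s4, s5}, s1→∅, s2→{s0, s5}, s3→{s1, s5}, s4→{s2}, s5→{s3}; now {s0, s1, s2, s3, s4, s5}.
Read '1': s0→{s3}, s1→{s2}, s2→{s1, s4}, s3→{s2, s3, s5}, s4→∅, s5→{s0, s1, s3}; now {s0, s1, s2, s3, s4, s5}.
Read '0': s0→{s4, s5}, s1→∅, s2→{s0, s5}, s3→{s1, s5}, s4→{s2}, s5→{s3}; now {s0, s1, s2, s3, s4, s5}.
Read '0': s0→{s4, s5}, s1→∅, s2→{s0, s5}, s3→{s1, s5}, s4→{s2}, s5→{s3}; now {s0, s1, s2, s3, s4, s5}.
That set has 6 states.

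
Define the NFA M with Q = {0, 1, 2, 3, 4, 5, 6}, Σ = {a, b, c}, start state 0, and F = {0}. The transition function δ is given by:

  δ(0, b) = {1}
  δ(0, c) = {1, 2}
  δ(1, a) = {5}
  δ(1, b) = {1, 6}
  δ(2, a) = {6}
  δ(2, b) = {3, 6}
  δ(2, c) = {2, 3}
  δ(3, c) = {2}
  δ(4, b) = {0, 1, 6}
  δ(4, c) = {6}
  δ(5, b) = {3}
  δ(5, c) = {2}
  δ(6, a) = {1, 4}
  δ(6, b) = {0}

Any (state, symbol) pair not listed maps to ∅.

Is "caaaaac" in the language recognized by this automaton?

No

Start in {0}.
Read 'c': {0} → {1, 2}.
Read 'a': {1, 2} → {5, 6}.
Read 'a': {5, 6} → {1, 4}.
Read 'a': {1, 4} → {5}.
Read 'a': {5} → ∅.
The set is empty and remains empty for the remaining 2 symbols.
The final set ∅ contains no accepting state.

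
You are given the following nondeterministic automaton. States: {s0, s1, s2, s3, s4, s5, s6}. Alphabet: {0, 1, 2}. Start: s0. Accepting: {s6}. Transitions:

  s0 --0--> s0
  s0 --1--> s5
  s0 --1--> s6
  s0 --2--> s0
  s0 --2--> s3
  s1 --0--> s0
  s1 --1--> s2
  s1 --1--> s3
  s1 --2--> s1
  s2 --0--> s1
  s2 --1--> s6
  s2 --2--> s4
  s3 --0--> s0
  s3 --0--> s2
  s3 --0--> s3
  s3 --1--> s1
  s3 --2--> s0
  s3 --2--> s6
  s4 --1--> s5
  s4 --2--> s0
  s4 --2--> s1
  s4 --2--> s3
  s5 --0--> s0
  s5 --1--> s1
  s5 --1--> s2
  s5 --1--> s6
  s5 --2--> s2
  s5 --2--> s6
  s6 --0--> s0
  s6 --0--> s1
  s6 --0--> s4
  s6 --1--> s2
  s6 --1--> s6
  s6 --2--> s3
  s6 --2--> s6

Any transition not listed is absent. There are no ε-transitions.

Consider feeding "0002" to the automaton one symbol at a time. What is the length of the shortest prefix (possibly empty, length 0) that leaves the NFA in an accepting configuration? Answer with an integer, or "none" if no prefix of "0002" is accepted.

none

Start in {s0}.
Read '0': s0→{s0}; now {s0}.
Read '0': s0→{s0}; now {s0}.
Read '0': s0→{s0}; now {s0}.
Read '2': s0→{s0, s3}; now {s0, s3}.
No reachable set along the way intersects F.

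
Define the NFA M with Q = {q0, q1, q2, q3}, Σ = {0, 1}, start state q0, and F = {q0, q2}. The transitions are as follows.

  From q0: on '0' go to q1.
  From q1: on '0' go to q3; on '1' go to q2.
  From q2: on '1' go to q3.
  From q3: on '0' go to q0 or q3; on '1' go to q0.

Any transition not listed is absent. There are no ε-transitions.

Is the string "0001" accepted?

Yes

Start in {q0}.
Read '0': q0→{q1}; now {q1}.
Read '0': q1→{q3}; now {q3}.
Read '0': q3→{q0, q3}; now {q0, q3}.
Read '1': q0→∅, q3→{q0}; now {q0}.
The final set {q0} contains the accepting state q0.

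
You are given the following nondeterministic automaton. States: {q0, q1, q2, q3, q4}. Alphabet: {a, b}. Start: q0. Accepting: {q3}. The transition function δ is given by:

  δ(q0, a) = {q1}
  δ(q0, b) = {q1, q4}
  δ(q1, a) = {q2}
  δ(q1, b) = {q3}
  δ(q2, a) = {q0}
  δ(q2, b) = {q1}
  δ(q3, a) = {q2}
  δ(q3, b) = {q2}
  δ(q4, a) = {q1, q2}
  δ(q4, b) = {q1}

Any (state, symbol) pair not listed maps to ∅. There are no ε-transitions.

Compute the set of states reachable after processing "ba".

{q1, q2}

Start in {q0}.
Read 'b': {q0} → {q1, q4}.
Read 'a': {q1, q4} → {q1, q2}.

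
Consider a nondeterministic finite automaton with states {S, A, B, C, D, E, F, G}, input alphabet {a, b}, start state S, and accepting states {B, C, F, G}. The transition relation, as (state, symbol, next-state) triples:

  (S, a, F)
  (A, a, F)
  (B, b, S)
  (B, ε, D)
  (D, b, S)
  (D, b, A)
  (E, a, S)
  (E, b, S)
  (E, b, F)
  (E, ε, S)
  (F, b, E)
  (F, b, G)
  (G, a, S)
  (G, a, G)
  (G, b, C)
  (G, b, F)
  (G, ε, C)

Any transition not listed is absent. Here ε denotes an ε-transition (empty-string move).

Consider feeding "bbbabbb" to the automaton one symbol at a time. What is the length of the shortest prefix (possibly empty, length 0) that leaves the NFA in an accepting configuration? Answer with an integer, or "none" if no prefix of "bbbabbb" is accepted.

none

Start in {S}.
Read 'b': S→∅; now ∅.
The set is empty and remains empty for the remaining 6 symbols.
No reachable set along the way intersects F.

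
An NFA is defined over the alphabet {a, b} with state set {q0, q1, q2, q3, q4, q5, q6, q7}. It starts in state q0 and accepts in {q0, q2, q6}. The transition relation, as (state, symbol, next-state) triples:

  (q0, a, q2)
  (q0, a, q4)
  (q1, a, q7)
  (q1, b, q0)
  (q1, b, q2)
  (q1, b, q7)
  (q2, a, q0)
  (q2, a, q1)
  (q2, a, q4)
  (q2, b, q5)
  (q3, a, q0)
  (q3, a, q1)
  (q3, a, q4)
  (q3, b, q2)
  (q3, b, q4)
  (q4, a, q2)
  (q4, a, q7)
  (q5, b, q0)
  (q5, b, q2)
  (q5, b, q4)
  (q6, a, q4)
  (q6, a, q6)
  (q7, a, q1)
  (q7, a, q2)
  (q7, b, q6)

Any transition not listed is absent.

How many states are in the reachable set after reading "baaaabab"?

0

Start in {q0}.
Read 'b': {q0} → ∅.
The set is empty and remains empty for the remaining 7 symbols.
That set has 0 states.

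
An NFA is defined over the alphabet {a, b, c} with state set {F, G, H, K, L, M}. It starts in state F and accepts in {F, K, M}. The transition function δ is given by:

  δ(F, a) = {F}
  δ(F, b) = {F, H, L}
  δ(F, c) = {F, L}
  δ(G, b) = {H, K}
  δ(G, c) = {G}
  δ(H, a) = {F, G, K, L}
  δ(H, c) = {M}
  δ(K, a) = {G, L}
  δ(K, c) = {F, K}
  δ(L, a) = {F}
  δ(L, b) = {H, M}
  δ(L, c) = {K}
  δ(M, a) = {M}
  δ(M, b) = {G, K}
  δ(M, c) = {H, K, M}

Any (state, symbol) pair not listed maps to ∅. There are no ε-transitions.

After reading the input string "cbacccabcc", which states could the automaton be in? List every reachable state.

{F, G, H, K, L, M}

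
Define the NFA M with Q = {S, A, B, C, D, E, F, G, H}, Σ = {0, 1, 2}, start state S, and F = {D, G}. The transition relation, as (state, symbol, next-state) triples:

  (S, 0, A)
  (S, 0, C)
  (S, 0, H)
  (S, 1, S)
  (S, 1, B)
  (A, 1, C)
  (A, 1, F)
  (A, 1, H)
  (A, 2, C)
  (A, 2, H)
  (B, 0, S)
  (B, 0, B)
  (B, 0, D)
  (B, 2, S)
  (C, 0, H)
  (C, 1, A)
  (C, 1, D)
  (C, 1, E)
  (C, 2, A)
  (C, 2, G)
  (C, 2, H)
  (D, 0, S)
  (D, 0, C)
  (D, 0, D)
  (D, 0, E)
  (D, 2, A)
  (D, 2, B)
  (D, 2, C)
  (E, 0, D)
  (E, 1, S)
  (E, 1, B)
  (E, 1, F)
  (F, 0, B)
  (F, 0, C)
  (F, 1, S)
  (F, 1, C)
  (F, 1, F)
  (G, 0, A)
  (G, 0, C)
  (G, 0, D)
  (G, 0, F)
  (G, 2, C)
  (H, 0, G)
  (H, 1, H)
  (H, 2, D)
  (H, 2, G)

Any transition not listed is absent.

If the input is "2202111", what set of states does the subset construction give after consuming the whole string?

Start in {S}.
Read '2': {S} → ∅.
The set is empty and remains empty for the remaining 6 symbols.

∅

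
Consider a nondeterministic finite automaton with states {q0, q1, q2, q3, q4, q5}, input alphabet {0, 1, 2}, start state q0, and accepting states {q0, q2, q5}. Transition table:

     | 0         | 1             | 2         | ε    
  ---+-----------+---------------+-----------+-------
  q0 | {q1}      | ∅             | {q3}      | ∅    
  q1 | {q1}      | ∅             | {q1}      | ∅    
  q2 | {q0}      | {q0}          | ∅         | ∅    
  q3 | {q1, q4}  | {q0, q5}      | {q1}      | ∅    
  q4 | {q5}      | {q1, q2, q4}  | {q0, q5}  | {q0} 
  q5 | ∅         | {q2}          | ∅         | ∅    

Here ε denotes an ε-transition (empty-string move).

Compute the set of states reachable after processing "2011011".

{q0}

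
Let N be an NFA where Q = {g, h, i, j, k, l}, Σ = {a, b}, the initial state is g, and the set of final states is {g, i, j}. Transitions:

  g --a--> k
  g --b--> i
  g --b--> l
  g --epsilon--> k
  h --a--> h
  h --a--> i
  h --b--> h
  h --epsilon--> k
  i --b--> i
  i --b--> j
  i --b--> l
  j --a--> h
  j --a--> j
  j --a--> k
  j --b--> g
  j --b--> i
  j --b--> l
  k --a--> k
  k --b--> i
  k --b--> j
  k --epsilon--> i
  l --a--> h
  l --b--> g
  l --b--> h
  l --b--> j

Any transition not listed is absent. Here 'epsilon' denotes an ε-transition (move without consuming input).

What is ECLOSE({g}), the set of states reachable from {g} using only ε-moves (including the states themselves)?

Begin with {g}.
ε-move g → k; add k.
ε-move k → i; add i.

{g, i, k}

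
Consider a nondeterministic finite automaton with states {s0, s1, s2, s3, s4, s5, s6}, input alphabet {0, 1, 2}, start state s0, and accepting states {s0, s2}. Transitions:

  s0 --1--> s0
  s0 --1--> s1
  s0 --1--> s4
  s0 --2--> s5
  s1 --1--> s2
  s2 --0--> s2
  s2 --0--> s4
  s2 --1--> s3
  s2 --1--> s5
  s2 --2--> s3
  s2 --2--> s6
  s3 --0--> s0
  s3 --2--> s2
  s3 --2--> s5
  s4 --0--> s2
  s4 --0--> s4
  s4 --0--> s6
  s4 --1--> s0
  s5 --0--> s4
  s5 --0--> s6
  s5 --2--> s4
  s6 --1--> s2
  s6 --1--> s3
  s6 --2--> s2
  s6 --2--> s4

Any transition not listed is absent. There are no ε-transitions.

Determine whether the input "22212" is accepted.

No

Start in {s0}.
Read '2': {s0} → {s5}.
Read '2': {s5} → {s4}.
Read '2': {s4} → ∅.
The set is empty and remains empty for the remaining 2 symbols.
The final set ∅ contains no accepting state.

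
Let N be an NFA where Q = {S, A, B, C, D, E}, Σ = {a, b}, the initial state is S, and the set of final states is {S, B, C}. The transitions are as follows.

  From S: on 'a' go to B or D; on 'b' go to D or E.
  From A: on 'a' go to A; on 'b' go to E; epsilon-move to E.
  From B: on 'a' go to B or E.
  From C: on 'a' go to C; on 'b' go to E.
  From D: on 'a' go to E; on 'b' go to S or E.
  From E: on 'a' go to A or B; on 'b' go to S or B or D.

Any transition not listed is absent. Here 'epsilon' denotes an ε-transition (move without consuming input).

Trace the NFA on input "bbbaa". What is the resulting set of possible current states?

{A, B, E}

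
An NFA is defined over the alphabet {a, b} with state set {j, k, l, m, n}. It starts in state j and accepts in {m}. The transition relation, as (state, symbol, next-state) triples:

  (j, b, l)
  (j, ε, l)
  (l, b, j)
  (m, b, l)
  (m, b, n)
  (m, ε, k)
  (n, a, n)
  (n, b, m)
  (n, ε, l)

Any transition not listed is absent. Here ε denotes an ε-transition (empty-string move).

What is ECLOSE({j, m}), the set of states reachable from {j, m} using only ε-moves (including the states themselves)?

Begin with {j, m}.
ε-move m → k; add k.
ε-move j → l; add l.

{j, k, l, m}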